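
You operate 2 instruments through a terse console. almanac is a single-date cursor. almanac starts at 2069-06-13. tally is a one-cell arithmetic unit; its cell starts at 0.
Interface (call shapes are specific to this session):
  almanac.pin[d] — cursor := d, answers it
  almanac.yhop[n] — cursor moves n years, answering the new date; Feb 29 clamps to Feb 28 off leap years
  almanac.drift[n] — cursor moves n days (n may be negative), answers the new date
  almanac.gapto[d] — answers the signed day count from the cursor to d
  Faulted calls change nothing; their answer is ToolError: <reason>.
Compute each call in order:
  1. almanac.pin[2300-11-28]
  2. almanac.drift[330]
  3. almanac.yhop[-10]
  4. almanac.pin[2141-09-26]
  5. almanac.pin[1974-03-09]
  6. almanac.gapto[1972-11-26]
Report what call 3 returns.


Answer: 2291-10-24

Derivation:
Calling almanac.pin with 2300-11-28, giving 2300-11-28.
Using almanac.drift with 330, and get 2301-10-24.
Calling almanac.yhop with -10, which returns 2291-10-24.
Invoking almanac.pin with 2141-09-26, → 2141-09-26.
I call almanac.pin with 1974-03-09, → 1974-03-09.
Invoking almanac.gapto with 1972-11-26, — result: -468.


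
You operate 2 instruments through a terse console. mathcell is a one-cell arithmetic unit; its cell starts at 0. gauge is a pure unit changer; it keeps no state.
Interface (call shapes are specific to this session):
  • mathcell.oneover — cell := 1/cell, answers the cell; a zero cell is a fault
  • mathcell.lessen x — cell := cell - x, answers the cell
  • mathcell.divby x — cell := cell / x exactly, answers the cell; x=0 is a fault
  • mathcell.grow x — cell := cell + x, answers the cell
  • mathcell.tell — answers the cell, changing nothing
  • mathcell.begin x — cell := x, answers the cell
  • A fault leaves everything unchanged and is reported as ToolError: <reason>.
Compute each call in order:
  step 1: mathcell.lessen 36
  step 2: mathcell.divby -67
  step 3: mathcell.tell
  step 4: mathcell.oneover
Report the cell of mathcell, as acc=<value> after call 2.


Answer: acc=36/67

Derivation:
>> mathcell.lessen(x: 36)
<< -36
>> mathcell.divby(x: -67)
<< 36/67
>> mathcell.tell()
<< 36/67
>> mathcell.oneover()
<< 67/36


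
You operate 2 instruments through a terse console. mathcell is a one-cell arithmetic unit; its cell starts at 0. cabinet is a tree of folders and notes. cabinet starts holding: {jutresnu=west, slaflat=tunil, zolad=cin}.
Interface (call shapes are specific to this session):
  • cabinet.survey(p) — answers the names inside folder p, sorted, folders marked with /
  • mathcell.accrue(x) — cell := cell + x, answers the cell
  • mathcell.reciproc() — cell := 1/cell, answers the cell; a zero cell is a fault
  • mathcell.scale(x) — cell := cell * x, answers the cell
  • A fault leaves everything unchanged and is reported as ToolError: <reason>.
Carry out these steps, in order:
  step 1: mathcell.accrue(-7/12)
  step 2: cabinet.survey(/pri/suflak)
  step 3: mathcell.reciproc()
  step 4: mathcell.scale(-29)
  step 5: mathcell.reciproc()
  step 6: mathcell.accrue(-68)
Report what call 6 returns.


% 1. accrue(x→-7/12) ~> -7/12
% 2. survey(p→/pri/suflak) ~> ToolError: not found
% 3. reciproc() ~> -12/7
% 4. scale(x→-29) ~> 348/7
% 5. reciproc() ~> 7/348
% 6. accrue(x→-68) ~> -23657/348

Answer: -23657/348


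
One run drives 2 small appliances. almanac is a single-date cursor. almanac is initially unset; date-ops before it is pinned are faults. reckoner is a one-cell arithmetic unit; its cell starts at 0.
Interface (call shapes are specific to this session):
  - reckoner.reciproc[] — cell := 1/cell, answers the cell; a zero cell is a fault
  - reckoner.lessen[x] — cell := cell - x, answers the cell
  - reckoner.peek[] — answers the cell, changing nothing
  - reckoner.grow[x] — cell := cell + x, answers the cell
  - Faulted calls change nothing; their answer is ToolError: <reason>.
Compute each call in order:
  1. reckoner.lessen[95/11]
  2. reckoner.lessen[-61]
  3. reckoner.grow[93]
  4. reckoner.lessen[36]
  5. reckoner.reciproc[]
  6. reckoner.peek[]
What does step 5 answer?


Answer: 11/1203

Derivation:
·→ reckoner.lessen(x→95/11)
·← -95/11
·→ reckoner.lessen(x→-61)
·← 576/11
·→ reckoner.grow(x→93)
·← 1599/11
·→ reckoner.lessen(x→36)
·← 1203/11
·→ reckoner.reciproc()
·← 11/1203
·→ reckoner.peek()
·← 11/1203


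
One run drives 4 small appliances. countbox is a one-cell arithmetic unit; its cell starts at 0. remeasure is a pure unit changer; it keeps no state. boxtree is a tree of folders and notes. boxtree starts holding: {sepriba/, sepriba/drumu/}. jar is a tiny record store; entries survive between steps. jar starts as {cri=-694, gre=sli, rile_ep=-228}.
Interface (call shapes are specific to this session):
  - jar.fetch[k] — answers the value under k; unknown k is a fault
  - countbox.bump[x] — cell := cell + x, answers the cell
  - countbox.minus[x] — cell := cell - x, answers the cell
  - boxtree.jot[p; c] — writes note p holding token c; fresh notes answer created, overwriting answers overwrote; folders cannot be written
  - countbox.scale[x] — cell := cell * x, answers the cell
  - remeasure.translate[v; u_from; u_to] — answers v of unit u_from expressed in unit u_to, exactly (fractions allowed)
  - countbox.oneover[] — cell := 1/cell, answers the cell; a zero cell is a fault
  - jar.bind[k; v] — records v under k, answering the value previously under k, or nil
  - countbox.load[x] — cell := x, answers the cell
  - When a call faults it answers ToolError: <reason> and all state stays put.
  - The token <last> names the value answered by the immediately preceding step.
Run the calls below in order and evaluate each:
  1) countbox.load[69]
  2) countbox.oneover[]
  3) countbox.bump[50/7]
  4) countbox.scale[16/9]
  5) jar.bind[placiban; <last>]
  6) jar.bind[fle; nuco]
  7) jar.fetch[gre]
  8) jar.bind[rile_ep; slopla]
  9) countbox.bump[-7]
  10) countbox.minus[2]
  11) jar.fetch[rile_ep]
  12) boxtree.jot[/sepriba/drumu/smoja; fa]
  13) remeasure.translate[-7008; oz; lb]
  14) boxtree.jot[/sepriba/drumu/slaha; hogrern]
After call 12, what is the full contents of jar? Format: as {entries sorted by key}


Answer: {cri=-694, fle=nuco, gre=sli, placiban=55312/4347, rile_ep=slopla}

Derivation:
CALL countbox.load[x: 69]
RET  69
CALL countbox.oneover[]
RET  1/69
CALL countbox.bump[x: 50/7]
RET  3457/483
CALL countbox.scale[x: 16/9]
RET  55312/4347
CALL jar.bind[k: placiban; v: <last>]
RET  nil
CALL jar.bind[k: fle; v: nuco]
RET  nil
CALL jar.fetch[k: gre]
RET  sli
CALL jar.bind[k: rile_ep; v: slopla]
RET  -228
CALL countbox.bump[x: -7]
RET  24883/4347
CALL countbox.minus[x: 2]
RET  16189/4347
CALL jar.fetch[k: rile_ep]
RET  slopla
CALL boxtree.jot[p: /sepriba/drumu/smoja; c: fa]
RET  created
CALL remeasure.translate[v: -7008; u_from: oz; u_to: lb]
RET  -438
CALL boxtree.jot[p: /sepriba/drumu/slaha; c: hogrern]
RET  created


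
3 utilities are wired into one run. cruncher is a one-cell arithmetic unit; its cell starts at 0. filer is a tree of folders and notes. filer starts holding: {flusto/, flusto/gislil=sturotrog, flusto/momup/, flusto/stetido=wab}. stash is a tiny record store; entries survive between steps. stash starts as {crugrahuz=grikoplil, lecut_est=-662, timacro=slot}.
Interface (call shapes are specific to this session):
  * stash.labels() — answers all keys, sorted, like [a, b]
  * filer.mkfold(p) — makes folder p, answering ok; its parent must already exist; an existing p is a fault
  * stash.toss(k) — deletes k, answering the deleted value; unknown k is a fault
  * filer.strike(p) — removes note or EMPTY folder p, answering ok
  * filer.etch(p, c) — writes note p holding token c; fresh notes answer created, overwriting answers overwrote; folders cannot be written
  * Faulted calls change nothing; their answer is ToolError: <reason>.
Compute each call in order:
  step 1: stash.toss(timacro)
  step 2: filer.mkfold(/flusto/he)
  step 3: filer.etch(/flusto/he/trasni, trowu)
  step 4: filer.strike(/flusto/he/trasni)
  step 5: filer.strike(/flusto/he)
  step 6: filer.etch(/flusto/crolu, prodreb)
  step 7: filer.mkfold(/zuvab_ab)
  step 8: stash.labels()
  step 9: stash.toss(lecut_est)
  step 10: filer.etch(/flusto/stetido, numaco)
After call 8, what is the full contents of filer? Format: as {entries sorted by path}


Answer: {flusto/, flusto/crolu=prodreb, flusto/gislil=sturotrog, flusto/momup/, flusto/stetido=wab, zuvab_ab/}

Derivation:
;; 1. toss(k: timacro) -> slot
;; 2. mkfold(p: /flusto/he) -> ok
;; 3. etch(p: /flusto/he/trasni, c: trowu) -> created
;; 4. strike(p: /flusto/he/trasni) -> ok
;; 5. strike(p: /flusto/he) -> ok
;; 6. etch(p: /flusto/crolu, c: prodreb) -> created
;; 7. mkfold(p: /zuvab_ab) -> ok
;; 8. labels() -> [crugrahuz, lecut_est]
;; 9. toss(k: lecut_est) -> -662
;; 10. etch(p: /flusto/stetido, c: numaco) -> overwrote


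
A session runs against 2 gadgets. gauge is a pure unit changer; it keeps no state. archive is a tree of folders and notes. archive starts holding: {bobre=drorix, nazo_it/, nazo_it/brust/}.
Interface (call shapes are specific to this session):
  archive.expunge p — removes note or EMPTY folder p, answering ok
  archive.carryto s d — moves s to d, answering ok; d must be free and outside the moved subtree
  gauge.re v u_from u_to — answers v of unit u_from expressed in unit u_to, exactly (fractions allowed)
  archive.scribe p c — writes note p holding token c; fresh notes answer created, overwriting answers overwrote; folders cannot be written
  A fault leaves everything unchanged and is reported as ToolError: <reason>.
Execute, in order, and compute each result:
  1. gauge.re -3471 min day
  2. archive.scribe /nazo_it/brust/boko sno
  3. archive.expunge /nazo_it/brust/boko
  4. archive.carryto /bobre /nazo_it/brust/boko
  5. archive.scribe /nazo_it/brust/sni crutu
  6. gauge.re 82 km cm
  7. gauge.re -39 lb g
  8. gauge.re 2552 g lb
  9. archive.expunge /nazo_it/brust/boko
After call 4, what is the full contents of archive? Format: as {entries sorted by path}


Answer: {nazo_it/, nazo_it/brust/, nazo_it/brust/boko=drorix}

Derivation:
CALL re[v→-3471; u_from→min; u_to→day]
RET  -1157/480
CALL scribe[p→/nazo_it/brust/boko; c→sno]
RET  created
CALL expunge[p→/nazo_it/brust/boko]
RET  ok
CALL carryto[s→/bobre; d→/nazo_it/brust/boko]
RET  ok
CALL scribe[p→/nazo_it/brust/sni; c→crutu]
RET  created
CALL re[v→82; u_from→km; u_to→cm]
RET  8200000
CALL re[v→-39; u_from→lb; u_to→g]
RET  -1769010243/100000
CALL re[v→2552; u_from→g; u_to→lb]
RET  23200000/4123567
CALL expunge[p→/nazo_it/brust/boko]
RET  ok


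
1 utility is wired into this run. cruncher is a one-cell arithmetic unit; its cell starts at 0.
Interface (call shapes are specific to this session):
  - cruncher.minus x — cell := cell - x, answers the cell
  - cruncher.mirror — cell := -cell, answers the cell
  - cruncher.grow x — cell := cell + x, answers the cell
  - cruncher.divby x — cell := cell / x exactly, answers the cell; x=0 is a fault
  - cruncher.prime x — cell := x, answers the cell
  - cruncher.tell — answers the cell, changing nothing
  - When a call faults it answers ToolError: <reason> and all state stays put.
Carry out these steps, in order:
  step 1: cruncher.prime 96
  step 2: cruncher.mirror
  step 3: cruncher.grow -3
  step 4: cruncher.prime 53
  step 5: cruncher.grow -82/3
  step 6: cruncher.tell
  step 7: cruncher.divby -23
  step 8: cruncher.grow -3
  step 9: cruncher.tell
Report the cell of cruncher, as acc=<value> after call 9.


Step: prime[96]
Result: 96
Step: mirror[]
Result: -96
Step: grow[-3]
Result: -99
Step: prime[53]
Result: 53
Step: grow[-82/3]
Result: 77/3
Step: tell[]
Result: 77/3
Step: divby[-23]
Result: -77/69
Step: grow[-3]
Result: -284/69
Step: tell[]
Result: -284/69

Answer: acc=-284/69


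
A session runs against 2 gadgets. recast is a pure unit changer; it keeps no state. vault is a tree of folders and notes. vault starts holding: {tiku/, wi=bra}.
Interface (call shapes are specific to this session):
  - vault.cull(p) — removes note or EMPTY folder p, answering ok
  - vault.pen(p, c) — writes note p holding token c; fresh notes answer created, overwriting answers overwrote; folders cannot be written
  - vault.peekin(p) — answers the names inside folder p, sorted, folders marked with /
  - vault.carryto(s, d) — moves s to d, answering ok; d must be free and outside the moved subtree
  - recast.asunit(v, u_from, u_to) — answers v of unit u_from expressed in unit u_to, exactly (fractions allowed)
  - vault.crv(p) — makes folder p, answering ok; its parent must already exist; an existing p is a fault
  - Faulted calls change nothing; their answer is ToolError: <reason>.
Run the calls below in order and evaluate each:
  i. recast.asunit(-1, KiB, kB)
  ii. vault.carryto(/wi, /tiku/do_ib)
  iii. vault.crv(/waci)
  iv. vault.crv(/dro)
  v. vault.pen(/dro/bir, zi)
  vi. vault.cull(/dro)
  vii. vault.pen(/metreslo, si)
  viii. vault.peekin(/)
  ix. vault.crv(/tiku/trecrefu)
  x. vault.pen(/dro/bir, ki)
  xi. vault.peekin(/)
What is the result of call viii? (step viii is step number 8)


% recast.asunit(v=-1, u_from=KiB, u_to=kB) => -128/125
% vault.carryto(s=/wi, d=/tiku/do_ib) => ok
% vault.crv(p=/waci) => ok
% vault.crv(p=/dro) => ok
% vault.pen(p=/dro/bir, c=zi) => created
% vault.cull(p=/dro) => ToolError: not empty
% vault.pen(p=/metreslo, c=si) => created
% vault.peekin(p=/) => [dro/, metreslo, tiku/, waci/]
% vault.crv(p=/tiku/trecrefu) => ok
% vault.pen(p=/dro/bir, c=ki) => overwrote
% vault.peekin(p=/) => [dro/, metreslo, tiku/, waci/]

Answer: [dro/, metreslo, tiku/, waci/]


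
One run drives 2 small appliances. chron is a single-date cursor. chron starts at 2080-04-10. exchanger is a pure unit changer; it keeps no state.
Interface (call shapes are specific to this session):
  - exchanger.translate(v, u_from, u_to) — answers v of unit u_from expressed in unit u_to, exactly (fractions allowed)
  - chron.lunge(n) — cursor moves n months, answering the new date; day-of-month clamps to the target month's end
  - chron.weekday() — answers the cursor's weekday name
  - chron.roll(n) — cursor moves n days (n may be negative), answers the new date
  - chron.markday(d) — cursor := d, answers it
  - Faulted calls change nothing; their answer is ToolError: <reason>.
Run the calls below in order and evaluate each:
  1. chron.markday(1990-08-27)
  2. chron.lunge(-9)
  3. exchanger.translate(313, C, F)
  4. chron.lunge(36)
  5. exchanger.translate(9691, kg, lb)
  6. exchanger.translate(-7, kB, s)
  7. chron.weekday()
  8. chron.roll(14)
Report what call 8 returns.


Answer: 1992-12-11

Derivation:
[in] markday d: 1990-08-27
:: 1990-08-27
[in] lunge n: -9
:: 1989-11-27
[in] translate v: 313 u_from: C u_to: F
:: 2977/5
[in] lunge n: 36
:: 1992-11-27
[in] translate v: 9691 u_from: kg u_to: lb
:: 88100000000/4123567
[in] translate v: -7 u_from: kB u_to: s
:: ToolError: incompatible units
[in] weekday
:: Friday
[in] roll n: 14
:: 1992-12-11


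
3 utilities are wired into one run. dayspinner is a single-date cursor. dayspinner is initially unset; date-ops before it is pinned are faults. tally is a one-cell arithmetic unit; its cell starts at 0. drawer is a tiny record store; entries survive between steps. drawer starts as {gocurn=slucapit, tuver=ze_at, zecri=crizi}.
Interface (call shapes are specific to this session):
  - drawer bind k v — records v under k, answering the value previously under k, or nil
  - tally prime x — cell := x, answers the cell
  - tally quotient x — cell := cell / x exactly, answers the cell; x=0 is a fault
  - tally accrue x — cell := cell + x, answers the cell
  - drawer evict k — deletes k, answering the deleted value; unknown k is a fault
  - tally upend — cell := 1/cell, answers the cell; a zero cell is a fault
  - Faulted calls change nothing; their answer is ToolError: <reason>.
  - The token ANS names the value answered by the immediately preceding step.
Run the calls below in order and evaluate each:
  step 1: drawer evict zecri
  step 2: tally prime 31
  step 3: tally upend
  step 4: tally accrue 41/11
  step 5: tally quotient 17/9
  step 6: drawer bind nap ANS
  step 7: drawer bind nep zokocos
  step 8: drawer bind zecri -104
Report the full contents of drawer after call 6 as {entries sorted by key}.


Answer: {gocurn=slucapit, nap=11538/5797, tuver=ze_at}

Derivation:
-> drawer evict(zecri)
<- crizi
-> tally prime(31)
<- 31
-> tally upend()
<- 1/31
-> tally accrue(41/11)
<- 1282/341
-> tally quotient(17/9)
<- 11538/5797
-> drawer bind(nap, ANS)
<- nil
-> drawer bind(nep, zokocos)
<- nil
-> drawer bind(zecri, -104)
<- nil


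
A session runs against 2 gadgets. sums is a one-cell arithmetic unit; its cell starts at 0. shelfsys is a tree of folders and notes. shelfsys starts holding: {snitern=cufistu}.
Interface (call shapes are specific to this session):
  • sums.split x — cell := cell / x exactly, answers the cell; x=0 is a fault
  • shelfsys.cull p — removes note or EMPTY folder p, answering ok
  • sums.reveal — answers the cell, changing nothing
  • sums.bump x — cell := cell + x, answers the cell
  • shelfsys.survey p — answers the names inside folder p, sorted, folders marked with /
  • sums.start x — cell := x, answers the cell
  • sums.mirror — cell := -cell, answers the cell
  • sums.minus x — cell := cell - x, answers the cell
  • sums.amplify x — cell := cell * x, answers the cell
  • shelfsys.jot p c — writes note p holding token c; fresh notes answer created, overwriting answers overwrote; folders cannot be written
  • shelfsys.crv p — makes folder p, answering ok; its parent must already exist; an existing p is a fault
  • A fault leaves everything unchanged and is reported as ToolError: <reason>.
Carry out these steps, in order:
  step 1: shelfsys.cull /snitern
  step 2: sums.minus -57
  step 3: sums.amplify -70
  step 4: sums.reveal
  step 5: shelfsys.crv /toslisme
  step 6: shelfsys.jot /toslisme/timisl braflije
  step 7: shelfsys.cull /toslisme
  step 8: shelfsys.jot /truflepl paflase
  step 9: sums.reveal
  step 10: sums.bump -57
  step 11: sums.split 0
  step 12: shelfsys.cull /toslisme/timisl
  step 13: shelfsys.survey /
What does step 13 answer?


>>> shelfsys.cull p=/snitern
= ok
>>> sums.minus x=-57
= 57
>>> sums.amplify x=-70
= -3990
>>> sums.reveal
= -3990
>>> shelfsys.crv p=/toslisme
= ok
>>> shelfsys.jot p=/toslisme/timisl c=braflije
= created
>>> shelfsys.cull p=/toslisme
= ToolError: not empty
>>> shelfsys.jot p=/truflepl c=paflase
= created
>>> sums.reveal
= -3990
>>> sums.bump x=-57
= -4047
>>> sums.split x=0
= ToolError: division by zero
>>> shelfsys.cull p=/toslisme/timisl
= ok
>>> shelfsys.survey p=/
= [toslisme/, truflepl]

Answer: [toslisme/, truflepl]


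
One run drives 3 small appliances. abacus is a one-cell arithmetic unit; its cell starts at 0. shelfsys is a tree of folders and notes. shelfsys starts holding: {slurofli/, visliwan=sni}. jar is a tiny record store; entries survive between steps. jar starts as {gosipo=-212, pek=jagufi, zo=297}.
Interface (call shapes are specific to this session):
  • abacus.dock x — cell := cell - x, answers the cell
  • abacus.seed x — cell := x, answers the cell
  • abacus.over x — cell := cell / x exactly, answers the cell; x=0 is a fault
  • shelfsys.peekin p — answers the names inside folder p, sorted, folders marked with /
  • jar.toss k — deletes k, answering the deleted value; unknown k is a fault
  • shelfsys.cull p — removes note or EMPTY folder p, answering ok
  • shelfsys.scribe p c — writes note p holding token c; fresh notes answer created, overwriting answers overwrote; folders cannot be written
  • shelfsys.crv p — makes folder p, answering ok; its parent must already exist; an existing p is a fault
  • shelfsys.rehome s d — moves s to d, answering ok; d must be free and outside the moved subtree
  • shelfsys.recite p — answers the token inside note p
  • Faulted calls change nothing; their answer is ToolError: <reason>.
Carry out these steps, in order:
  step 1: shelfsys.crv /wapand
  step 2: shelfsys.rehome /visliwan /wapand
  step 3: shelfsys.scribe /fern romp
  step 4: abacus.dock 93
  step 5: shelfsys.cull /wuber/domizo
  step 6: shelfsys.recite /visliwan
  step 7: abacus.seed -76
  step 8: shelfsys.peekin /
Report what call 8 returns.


Answer: [fern, slurofli/, visliwan, wapand/]

Derivation:
Now I run shelfsys.crv with /wapand, and observe ok.
Calling shelfsys.rehome with /visliwan, /wapand, → ToolError: exists.
Using shelfsys.scribe with /fern, romp, yielding created.
I use abacus.dock with 93, and observe -93.
I use shelfsys.cull with /wuber/domizo, yielding ToolError: not found.
Then shelfsys.recite with /visliwan, and see sni.
I use abacus.seed with -76, — result: -76.
Then shelfsys.peekin with /, which returns [fern, slurofli/, visliwan, wapand/].


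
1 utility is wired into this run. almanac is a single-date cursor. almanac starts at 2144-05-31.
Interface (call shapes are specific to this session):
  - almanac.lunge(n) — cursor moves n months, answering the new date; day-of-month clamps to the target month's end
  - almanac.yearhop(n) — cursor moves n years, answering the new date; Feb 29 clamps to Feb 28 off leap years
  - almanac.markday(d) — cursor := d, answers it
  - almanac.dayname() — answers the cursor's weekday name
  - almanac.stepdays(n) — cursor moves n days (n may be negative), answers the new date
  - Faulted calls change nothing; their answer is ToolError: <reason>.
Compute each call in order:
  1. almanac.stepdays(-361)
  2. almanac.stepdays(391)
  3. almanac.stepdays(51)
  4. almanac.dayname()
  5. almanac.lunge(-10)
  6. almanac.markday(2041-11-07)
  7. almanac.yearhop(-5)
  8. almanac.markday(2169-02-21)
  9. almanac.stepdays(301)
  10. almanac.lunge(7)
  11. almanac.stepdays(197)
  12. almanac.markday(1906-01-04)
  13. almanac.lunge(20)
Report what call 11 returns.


Answer: 2171-02-01

Derivation:
[in] almanac.stepdays n='-361'
:: 2143-06-05
[in] almanac.stepdays n='391'
:: 2144-06-30
[in] almanac.stepdays n='51'
:: 2144-08-20
[in] almanac.dayname
:: Thursday
[in] almanac.lunge n='-10'
:: 2143-10-20
[in] almanac.markday d='2041-11-07'
:: 2041-11-07
[in] almanac.yearhop n='-5'
:: 2036-11-07
[in] almanac.markday d='2169-02-21'
:: 2169-02-21
[in] almanac.stepdays n='301'
:: 2169-12-19
[in] almanac.lunge n='7'
:: 2170-07-19
[in] almanac.stepdays n='197'
:: 2171-02-01
[in] almanac.markday d='1906-01-04'
:: 1906-01-04
[in] almanac.lunge n='20'
:: 1907-09-04


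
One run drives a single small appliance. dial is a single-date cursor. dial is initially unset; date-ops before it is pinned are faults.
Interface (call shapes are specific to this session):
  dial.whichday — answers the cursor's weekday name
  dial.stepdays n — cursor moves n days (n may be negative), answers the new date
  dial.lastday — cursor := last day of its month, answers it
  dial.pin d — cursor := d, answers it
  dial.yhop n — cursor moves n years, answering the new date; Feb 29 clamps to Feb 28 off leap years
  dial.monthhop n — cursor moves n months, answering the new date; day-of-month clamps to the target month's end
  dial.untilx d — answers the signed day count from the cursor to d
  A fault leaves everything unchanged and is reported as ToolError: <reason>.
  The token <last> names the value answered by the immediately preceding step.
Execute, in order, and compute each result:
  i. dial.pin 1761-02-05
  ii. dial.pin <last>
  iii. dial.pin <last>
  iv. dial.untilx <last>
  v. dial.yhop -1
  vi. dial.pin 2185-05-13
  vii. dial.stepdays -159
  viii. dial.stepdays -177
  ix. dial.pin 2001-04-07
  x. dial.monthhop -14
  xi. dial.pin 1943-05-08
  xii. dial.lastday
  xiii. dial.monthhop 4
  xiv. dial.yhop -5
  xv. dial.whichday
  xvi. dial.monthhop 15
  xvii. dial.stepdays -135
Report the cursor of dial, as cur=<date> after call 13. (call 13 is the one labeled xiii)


Answer: cur=1943-09-30

Derivation:
;; dial.pin(d=1761-02-05) == 1761-02-05
;; dial.pin(d=<last>) == 1761-02-05
;; dial.pin(d=<last>) == 1761-02-05
;; dial.untilx(d=<last>) == 0
;; dial.yhop(n=-1) == 1760-02-05
;; dial.pin(d=2185-05-13) == 2185-05-13
;; dial.stepdays(n=-159) == 2184-12-05
;; dial.stepdays(n=-177) == 2184-06-11
;; dial.pin(d=2001-04-07) == 2001-04-07
;; dial.monthhop(n=-14) == 2000-02-07
;; dial.pin(d=1943-05-08) == 1943-05-08
;; dial.lastday() == 1943-05-31
;; dial.monthhop(n=4) == 1943-09-30
;; dial.yhop(n=-5) == 1938-09-30
;; dial.whichday() == Friday
;; dial.monthhop(n=15) == 1939-12-30
;; dial.stepdays(n=-135) == 1939-08-17


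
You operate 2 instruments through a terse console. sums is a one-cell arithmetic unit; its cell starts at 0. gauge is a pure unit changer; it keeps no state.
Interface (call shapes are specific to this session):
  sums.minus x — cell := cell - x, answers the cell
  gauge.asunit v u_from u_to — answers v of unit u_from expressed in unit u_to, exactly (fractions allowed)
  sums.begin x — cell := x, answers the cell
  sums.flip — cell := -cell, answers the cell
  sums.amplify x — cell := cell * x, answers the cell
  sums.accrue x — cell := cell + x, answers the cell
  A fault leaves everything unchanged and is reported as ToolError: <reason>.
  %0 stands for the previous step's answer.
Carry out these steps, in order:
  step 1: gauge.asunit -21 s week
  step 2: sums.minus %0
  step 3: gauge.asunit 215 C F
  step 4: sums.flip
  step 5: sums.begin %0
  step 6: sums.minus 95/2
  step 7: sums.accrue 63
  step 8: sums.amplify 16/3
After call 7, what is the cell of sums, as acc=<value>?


> gauge.asunit v=-21 u_from=s u_to=week
= -1/28800
> sums.minus x=%0
= 1/28800
> gauge.asunit v=215 u_from=C u_to=F
= 419
> sums.flip
= -1/28800
> sums.begin x=%0
= -1/28800
> sums.minus x=95/2
= -1368001/28800
> sums.accrue x=63
= 446399/28800
> sums.amplify x=16/3
= 446399/5400

Answer: acc=446399/28800


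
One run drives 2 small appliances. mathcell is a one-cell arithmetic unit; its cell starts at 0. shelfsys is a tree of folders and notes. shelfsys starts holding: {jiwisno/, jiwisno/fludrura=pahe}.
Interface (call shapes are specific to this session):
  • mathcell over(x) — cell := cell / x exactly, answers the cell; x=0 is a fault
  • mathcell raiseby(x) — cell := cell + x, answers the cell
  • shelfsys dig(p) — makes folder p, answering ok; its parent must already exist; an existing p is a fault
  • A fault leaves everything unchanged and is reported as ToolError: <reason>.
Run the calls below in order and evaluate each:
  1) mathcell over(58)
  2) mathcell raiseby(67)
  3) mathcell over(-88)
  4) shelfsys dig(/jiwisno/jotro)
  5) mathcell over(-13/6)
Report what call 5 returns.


> mathcell over x→58
:: 0
> mathcell raiseby x→67
:: 67
> mathcell over x→-88
:: -67/88
> shelfsys dig p→/jiwisno/jotro
:: ok
> mathcell over x→-13/6
:: 201/572

Answer: 201/572


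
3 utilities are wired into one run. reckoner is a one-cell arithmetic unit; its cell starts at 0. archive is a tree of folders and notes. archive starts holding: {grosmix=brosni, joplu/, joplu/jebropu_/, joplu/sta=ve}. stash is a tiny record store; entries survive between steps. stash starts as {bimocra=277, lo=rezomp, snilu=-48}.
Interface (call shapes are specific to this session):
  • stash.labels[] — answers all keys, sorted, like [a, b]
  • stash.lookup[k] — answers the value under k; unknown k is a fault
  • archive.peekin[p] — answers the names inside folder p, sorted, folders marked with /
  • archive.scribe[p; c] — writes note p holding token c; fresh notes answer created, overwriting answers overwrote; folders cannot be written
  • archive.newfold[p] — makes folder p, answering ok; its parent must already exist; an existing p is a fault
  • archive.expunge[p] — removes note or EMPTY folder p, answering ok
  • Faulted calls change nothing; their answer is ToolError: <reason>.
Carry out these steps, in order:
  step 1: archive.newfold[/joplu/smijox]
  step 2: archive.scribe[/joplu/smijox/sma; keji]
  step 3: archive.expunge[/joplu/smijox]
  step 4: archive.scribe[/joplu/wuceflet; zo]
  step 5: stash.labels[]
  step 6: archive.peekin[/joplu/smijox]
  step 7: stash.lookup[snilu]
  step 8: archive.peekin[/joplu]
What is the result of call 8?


Do: archive.newfold[/joplu/smijox]
See: ok
Do: archive.scribe[/joplu/smijox/sma; keji]
See: created
Do: archive.expunge[/joplu/smijox]
See: ToolError: not empty
Do: archive.scribe[/joplu/wuceflet; zo]
See: created
Do: stash.labels[]
See: [bimocra, lo, snilu]
Do: archive.peekin[/joplu/smijox]
See: [sma]
Do: stash.lookup[snilu]
See: -48
Do: archive.peekin[/joplu]
See: [jebropu_/, smijox/, sta, wuceflet]

Answer: [jebropu_/, smijox/, sta, wuceflet]


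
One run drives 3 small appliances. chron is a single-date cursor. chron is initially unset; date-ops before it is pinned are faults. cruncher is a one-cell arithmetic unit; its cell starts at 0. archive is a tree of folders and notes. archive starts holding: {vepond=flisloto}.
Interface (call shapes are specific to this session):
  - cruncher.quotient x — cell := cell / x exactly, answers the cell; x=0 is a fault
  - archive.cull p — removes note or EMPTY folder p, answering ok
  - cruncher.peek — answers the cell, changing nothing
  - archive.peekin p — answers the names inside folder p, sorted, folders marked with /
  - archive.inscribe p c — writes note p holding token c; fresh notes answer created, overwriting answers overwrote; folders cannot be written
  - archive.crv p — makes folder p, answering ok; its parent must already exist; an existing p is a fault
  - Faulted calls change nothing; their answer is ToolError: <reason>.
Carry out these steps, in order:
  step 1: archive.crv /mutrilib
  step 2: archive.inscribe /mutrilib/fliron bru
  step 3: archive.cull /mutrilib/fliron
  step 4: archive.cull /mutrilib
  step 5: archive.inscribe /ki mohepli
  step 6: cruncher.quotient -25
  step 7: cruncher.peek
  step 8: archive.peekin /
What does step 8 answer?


Answer: [ki, vepond]

Derivation:
==> archive.crv(p→/mutrilib)
<== ok
==> archive.inscribe(p→/mutrilib/fliron, c→bru)
<== created
==> archive.cull(p→/mutrilib/fliron)
<== ok
==> archive.cull(p→/mutrilib)
<== ok
==> archive.inscribe(p→/ki, c→mohepli)
<== created
==> cruncher.quotient(x→-25)
<== 0
==> cruncher.peek()
<== 0
==> archive.peekin(p→/)
<== [ki, vepond]


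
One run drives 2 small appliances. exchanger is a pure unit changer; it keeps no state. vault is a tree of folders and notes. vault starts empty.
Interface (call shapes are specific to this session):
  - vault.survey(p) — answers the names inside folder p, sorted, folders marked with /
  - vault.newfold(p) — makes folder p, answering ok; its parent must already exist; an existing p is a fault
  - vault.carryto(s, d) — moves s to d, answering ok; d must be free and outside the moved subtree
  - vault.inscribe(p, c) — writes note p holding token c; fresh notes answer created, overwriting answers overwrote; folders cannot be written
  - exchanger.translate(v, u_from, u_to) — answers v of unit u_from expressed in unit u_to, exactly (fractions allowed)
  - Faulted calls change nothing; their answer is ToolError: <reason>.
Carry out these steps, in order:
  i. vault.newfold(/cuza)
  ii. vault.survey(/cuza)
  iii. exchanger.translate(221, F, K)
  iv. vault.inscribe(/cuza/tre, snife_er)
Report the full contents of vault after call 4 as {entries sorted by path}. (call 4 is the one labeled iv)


Answer: {cuza/, cuza/tre=snife_er}

Derivation:
;; 1. vault.newfold(/cuza) : ok
;; 2. vault.survey(/cuza) : []
;; 3. exchanger.translate(221, F, K) : 7563/20
;; 4. vault.inscribe(/cuza/tre, snife_er) : created


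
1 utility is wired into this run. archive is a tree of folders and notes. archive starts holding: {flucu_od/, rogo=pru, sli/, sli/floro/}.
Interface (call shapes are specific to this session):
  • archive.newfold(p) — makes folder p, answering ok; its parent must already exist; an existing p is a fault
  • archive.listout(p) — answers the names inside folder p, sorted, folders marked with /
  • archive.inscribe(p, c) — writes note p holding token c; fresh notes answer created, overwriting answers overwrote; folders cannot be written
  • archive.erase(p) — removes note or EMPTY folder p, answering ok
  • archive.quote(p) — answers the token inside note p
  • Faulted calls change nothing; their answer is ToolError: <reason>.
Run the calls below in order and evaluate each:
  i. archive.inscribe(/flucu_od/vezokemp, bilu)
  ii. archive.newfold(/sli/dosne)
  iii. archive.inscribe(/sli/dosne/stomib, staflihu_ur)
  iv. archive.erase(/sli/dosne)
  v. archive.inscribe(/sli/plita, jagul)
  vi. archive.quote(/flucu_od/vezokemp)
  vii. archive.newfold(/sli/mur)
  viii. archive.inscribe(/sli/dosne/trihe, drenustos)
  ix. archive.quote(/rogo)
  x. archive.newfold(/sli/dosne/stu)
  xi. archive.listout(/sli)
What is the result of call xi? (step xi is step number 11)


Answer: [dosne/, floro/, mur/, plita]

Derivation:
>>> archive.inscribe p: /flucu_od/vezokemp c: bilu
:: created
>>> archive.newfold p: /sli/dosne
:: ok
>>> archive.inscribe p: /sli/dosne/stomib c: staflihu_ur
:: created
>>> archive.erase p: /sli/dosne
:: ToolError: not empty
>>> archive.inscribe p: /sli/plita c: jagul
:: created
>>> archive.quote p: /flucu_od/vezokemp
:: bilu
>>> archive.newfold p: /sli/mur
:: ok
>>> archive.inscribe p: /sli/dosne/trihe c: drenustos
:: created
>>> archive.quote p: /rogo
:: pru
>>> archive.newfold p: /sli/dosne/stu
:: ok
>>> archive.listout p: /sli
:: [dosne/, floro/, mur/, plita]


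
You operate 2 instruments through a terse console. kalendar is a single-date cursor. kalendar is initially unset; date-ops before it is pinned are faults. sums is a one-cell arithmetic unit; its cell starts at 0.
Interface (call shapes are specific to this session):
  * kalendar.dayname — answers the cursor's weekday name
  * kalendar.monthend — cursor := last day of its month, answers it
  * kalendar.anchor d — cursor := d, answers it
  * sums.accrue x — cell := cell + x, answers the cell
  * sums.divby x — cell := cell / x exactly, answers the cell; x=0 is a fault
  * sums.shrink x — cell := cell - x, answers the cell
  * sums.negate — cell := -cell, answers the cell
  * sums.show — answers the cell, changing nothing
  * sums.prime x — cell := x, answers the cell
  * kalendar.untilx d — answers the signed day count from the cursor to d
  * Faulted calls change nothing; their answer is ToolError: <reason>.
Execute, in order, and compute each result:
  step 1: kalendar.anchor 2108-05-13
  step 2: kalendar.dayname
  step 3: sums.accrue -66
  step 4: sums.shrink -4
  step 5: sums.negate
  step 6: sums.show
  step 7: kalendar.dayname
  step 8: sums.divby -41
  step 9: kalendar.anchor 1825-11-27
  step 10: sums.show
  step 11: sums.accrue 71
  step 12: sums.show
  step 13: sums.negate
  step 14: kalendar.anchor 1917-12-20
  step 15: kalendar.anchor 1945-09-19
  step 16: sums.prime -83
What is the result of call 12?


% kalendar.anchor(2108-05-13) == 2108-05-13
% kalendar.dayname() == Sunday
% sums.accrue(-66) == -66
% sums.shrink(-4) == -62
% sums.negate() == 62
% sums.show() == 62
% kalendar.dayname() == Sunday
% sums.divby(-41) == -62/41
% kalendar.anchor(1825-11-27) == 1825-11-27
% sums.show() == -62/41
% sums.accrue(71) == 2849/41
% sums.show() == 2849/41
% sums.negate() == -2849/41
% kalendar.anchor(1917-12-20) == 1917-12-20
% kalendar.anchor(1945-09-19) == 1945-09-19
% sums.prime(-83) == -83

Answer: 2849/41


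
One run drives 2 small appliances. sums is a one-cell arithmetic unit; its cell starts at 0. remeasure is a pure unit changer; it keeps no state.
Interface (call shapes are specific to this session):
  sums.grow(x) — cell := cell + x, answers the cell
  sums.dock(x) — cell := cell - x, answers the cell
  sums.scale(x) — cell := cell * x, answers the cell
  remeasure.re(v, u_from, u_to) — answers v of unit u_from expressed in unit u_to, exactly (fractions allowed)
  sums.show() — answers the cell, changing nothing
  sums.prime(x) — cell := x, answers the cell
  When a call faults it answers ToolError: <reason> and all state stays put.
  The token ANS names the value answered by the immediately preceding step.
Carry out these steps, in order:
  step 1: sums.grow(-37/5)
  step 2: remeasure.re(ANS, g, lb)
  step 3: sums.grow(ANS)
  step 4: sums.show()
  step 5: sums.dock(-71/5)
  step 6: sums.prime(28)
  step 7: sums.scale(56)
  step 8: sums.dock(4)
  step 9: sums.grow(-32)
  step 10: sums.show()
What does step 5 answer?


% 1. sums.grow(x→-37/5) : -37/5
% 2. remeasure.re(v→ANS, u_from→g, u_to→lb) : -740000/45359237
% 3. sums.grow(x→ANS) : -1681991769/226796185
% 4. sums.show() : -1681991769/226796185
% 5. sums.dock(x→-71/5) : 1538514058/226796185
% 6. sums.prime(x→28) : 28
% 7. sums.scale(x→56) : 1568
% 8. sums.dock(x→4) : 1564
% 9. sums.grow(x→-32) : 1532
% 10. sums.show() : 1532

Answer: 1538514058/226796185


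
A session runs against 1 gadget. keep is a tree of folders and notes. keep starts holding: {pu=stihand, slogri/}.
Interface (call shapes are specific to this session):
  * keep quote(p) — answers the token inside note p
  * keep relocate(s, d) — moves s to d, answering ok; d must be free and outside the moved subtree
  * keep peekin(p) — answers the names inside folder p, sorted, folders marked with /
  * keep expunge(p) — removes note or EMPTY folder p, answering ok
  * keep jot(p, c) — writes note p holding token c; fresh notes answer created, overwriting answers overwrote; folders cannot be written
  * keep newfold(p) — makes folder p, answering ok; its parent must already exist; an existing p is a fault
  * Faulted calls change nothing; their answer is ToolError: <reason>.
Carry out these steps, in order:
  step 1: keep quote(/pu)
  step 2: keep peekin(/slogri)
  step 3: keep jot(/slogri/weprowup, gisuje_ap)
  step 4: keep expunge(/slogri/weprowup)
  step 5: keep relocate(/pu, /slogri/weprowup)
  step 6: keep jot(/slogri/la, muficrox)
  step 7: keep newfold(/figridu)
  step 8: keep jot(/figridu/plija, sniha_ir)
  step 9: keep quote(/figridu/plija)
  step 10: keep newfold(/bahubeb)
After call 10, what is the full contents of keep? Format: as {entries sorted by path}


-- keep quote(p='/pu') => stihand
-- keep peekin(p='/slogri') => []
-- keep jot(p='/slogri/weprowup', c='gisuje_ap') => created
-- keep expunge(p='/slogri/weprowup') => ok
-- keep relocate(s='/pu', d='/slogri/weprowup') => ok
-- keep jot(p='/slogri/la', c='muficrox') => created
-- keep newfold(p='/figridu') => ok
-- keep jot(p='/figridu/plija', c='sniha_ir') => created
-- keep quote(p='/figridu/plija') => sniha_ir
-- keep newfold(p='/bahubeb') => ok

Answer: {bahubeb/, figridu/, figridu/plija=sniha_ir, slogri/, slogri/la=muficrox, slogri/weprowup=stihand}


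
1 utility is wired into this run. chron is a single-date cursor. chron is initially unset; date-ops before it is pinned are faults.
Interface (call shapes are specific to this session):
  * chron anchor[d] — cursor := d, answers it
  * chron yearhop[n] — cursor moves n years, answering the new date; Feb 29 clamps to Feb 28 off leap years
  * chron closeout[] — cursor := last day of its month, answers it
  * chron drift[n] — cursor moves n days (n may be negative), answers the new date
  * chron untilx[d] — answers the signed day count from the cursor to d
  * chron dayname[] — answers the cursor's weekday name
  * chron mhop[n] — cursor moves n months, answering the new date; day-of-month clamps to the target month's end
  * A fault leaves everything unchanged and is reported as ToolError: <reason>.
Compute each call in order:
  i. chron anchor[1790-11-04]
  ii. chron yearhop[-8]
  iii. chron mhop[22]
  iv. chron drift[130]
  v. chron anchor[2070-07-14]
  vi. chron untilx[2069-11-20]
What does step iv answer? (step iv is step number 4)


Answer: 1785-01-12

Derivation:
==> chron anchor(d→1790-11-04)
<== 1790-11-04
==> chron yearhop(n→-8)
<== 1782-11-04
==> chron mhop(n→22)
<== 1784-09-04
==> chron drift(n→130)
<== 1785-01-12
==> chron anchor(d→2070-07-14)
<== 2070-07-14
==> chron untilx(d→2069-11-20)
<== -236
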